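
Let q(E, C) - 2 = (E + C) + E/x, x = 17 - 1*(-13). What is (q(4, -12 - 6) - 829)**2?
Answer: 159087769/225 ≈ 7.0706e+5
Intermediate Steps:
x = 30 (x = 17 + 13 = 30)
q(E, C) = 2 + C + 31*E/30 (q(E, C) = 2 + ((E + C) + E/30) = 2 + ((C + E) + E*(1/30)) = 2 + ((C + E) + E/30) = 2 + (C + 31*E/30) = 2 + C + 31*E/30)
(q(4, -12 - 6) - 829)**2 = ((2 + (-12 - 6) + (31/30)*4) - 829)**2 = ((2 - 18 + 62/15) - 829)**2 = (-178/15 - 829)**2 = (-12613/15)**2 = 159087769/225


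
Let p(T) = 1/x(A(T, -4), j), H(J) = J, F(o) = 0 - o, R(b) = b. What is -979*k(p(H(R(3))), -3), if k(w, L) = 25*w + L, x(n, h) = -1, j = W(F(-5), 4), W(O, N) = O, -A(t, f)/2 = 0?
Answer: 27412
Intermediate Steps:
F(o) = -o
A(t, f) = 0 (A(t, f) = -2*0 = 0)
j = 5 (j = -1*(-5) = 5)
p(T) = -1 (p(T) = 1/(-1) = -1)
k(w, L) = L + 25*w
-979*k(p(H(R(3))), -3) = -979*(-3 + 25*(-1)) = -979*(-3 - 25) = -979*(-28) = 27412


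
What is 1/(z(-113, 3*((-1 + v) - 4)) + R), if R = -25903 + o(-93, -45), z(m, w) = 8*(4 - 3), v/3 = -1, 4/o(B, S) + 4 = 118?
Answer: -57/1476013 ≈ -3.8618e-5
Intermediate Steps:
o(B, S) = 2/57 (o(B, S) = 4/(-4 + 118) = 4/114 = 4*(1/114) = 2/57)
v = -3 (v = 3*(-1) = -3)
z(m, w) = 8 (z(m, w) = 8*1 = 8)
R = -1476469/57 (R = -25903 + 2/57 = -1476469/57 ≈ -25903.)
1/(z(-113, 3*((-1 + v) - 4)) + R) = 1/(8 - 1476469/57) = 1/(-1476013/57) = -57/1476013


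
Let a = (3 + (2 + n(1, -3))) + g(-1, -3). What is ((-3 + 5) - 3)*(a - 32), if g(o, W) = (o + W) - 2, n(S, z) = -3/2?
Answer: 69/2 ≈ 34.500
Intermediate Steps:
n(S, z) = -3/2 (n(S, z) = -3*½ = -3/2)
g(o, W) = -2 + W + o (g(o, W) = (W + o) - 2 = -2 + W + o)
a = -5/2 (a = (3 + (2 - 3/2)) + (-2 - 3 - 1) = (3 + ½) - 6 = 7/2 - 6 = -5/2 ≈ -2.5000)
((-3 + 5) - 3)*(a - 32) = ((-3 + 5) - 3)*(-5/2 - 32) = (2 - 3)*(-69/2) = -1*(-69/2) = 69/2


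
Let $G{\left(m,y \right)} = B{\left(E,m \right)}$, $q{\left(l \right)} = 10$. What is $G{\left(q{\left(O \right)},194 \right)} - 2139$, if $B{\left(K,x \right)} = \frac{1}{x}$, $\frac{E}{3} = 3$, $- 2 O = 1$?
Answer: $- \frac{21389}{10} \approx -2138.9$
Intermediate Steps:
$O = - \frac{1}{2}$ ($O = \left(- \frac{1}{2}\right) 1 = - \frac{1}{2} \approx -0.5$)
$E = 9$ ($E = 3 \cdot 3 = 9$)
$G{\left(m,y \right)} = \frac{1}{m}$
$G{\left(q{\left(O \right)},194 \right)} - 2139 = \frac{1}{10} - 2139 = - \frac{21389}{10}$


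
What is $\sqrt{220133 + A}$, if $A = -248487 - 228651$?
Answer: $7 i \sqrt{5245} \approx 506.96 i$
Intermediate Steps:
$A = -477138$ ($A = -248487 - 228651 = -477138$)
$\sqrt{220133 + A} = \sqrt{220133 - 477138} = \sqrt{-257005} = 7 i \sqrt{5245}$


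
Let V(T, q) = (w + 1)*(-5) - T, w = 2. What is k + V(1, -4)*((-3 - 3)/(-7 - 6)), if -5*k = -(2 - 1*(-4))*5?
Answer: -18/13 ≈ -1.3846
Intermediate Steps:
V(T, q) = -15 - T (V(T, q) = (2 + 1)*(-5) - T = 3*(-5) - T = -15 - T)
k = 6 (k = -(-1)*(2 - 1*(-4))*5/5 = -(-1)*(2 + 4)*5/5 = -(-1)*6*5/5 = -(-1)*30/5 = -1/5*(-30) = 6)
k + V(1, -4)*((-3 - 3)/(-7 - 6)) = 6 + (-15 - 1*1)*((-3 - 3)/(-7 - 6)) = 6 + (-15 - 1)*(-6/(-13)) = 6 - (-96)*(-1)/13 = 6 - 16*6/13 = 6 - 96/13 = -18/13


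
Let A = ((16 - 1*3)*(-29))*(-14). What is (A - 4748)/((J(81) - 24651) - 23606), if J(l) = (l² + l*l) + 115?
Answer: -53/3502 ≈ -0.015134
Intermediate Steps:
J(l) = 115 + 2*l² (J(l) = (l² + l²) + 115 = 2*l² + 115 = 115 + 2*l²)
A = 5278 (A = ((16 - 3)*(-29))*(-14) = (13*(-29))*(-14) = -377*(-14) = 5278)
(A - 4748)/((J(81) - 24651) - 23606) = (5278 - 4748)/(((115 + 2*81²) - 24651) - 23606) = 530/(((115 + 2*6561) - 24651) - 23606) = 530/(((115 + 13122) - 24651) - 23606) = 530/((13237 - 24651) - 23606) = 530/(-11414 - 23606) = 530/(-35020) = 530*(-1/35020) = -53/3502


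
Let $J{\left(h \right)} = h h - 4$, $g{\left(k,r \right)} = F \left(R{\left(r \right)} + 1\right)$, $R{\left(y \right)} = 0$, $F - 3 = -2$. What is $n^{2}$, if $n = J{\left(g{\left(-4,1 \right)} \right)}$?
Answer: $9$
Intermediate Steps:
$F = 1$ ($F = 3 - 2 = 1$)
$g{\left(k,r \right)} = 1$ ($g{\left(k,r \right)} = 1 \left(0 + 1\right) = 1 \cdot 1 = 1$)
$J{\left(h \right)} = -4 + h^{2}$ ($J{\left(h \right)} = h^{2} - 4 = -4 + h^{2}$)
$n = -3$ ($n = -4 + 1^{2} = -4 + 1 = -3$)
$n^{2} = \left(-3\right)^{2} = 9$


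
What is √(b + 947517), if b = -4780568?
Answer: I*√3833051 ≈ 1957.8*I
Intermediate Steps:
√(b + 947517) = √(-4780568 + 947517) = √(-3833051) = I*√3833051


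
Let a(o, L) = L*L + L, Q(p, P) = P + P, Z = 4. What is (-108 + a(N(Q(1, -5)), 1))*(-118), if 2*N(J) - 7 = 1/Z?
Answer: 12508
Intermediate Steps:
Q(p, P) = 2*P
N(J) = 29/8 (N(J) = 7/2 + (1/2)/4 = 7/2 + (1/2)*(1/4) = 7/2 + 1/8 = 29/8)
a(o, L) = L + L**2 (a(o, L) = L**2 + L = L + L**2)
(-108 + a(N(Q(1, -5)), 1))*(-118) = (-108 + 1*(1 + 1))*(-118) = (-108 + 1*2)*(-118) = (-108 + 2)*(-118) = -106*(-118) = 12508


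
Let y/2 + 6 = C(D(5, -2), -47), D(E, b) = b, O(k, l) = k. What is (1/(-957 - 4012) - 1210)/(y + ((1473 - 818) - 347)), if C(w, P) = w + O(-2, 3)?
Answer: -6012491/1431072 ≈ -4.2014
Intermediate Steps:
C(w, P) = -2 + w (C(w, P) = w - 2 = -2 + w)
y = -20 (y = -12 + 2*(-2 - 2) = -12 + 2*(-4) = -12 - 8 = -20)
(1/(-957 - 4012) - 1210)/(y + ((1473 - 818) - 347)) = (1/(-957 - 4012) - 1210)/(-20 + ((1473 - 818) - 347)) = (1/(-4969) - 1210)/(-20 + (655 - 347)) = (-1/4969 - 1210)/(-20 + 308) = -6012491/4969/288 = -6012491/4969*1/288 = -6012491/1431072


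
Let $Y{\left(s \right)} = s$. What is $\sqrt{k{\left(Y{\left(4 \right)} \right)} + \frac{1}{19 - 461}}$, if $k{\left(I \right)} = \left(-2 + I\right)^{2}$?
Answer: $\frac{\sqrt{781014}}{442} \approx 1.9994$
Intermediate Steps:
$\sqrt{k{\left(Y{\left(4 \right)} \right)} + \frac{1}{19 - 461}} = \sqrt{\left(-2 + 4\right)^{2} + \frac{1}{19 - 461}} = \sqrt{2^{2} + \frac{1}{-442}} = \sqrt{4 - \frac{1}{442}} = \sqrt{\frac{1767}{442}} = \frac{\sqrt{781014}}{442}$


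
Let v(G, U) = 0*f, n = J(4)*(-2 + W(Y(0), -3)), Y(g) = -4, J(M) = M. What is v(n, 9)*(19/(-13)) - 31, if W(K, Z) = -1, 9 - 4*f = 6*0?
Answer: -31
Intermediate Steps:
f = 9/4 (f = 9/4 - 3*0/2 = 9/4 - 1/4*0 = 9/4 + 0 = 9/4 ≈ 2.2500)
n = -12 (n = 4*(-2 - 1) = 4*(-3) = -12)
v(G, U) = 0 (v(G, U) = 0*(9/4) = 0)
v(n, 9)*(19/(-13)) - 31 = 0*(19/(-13)) - 31 = 0*(19*(-1/13)) - 31 = 0*(-19/13) - 31 = 0 - 31 = -31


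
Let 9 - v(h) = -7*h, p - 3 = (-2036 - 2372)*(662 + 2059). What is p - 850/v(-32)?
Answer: -515748925/43 ≈ -1.1994e+7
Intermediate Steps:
p = -11994165 (p = 3 + (-2036 - 2372)*(662 + 2059) = 3 - 4408*2721 = 3 - 11994168 = -11994165)
v(h) = 9 + 7*h (v(h) = 9 - (-7)*h = 9 + 7*h)
p - 850/v(-32) = -11994165 - 850/(9 + 7*(-32)) = -11994165 - 850/(9 - 224) = -11994165 - 850/(-215) = -11994165 - 850*(-1/215) = -11994165 + 170/43 = -515748925/43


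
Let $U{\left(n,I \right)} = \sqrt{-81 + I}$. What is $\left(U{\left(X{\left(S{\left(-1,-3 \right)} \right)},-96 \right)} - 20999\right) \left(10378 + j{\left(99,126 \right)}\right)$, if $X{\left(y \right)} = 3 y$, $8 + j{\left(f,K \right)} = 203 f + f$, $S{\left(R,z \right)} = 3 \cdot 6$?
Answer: $-641855434 + 30566 i \sqrt{177} \approx -6.4186 \cdot 10^{8} + 4.0665 \cdot 10^{5} i$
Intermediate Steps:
$S{\left(R,z \right)} = 18$
$j{\left(f,K \right)} = -8 + 204 f$ ($j{\left(f,K \right)} = -8 + \left(203 f + f\right) = -8 + 204 f$)
$\left(U{\left(X{\left(S{\left(-1,-3 \right)} \right)},-96 \right)} - 20999\right) \left(10378 + j{\left(99,126 \right)}\right) = \left(\sqrt{-81 - 96} - 20999\right) \left(10378 + \left(-8 + 204 \cdot 99\right)\right) = \left(\sqrt{-177} - 20999\right) \left(10378 + \left(-8 + 20196\right)\right) = \left(i \sqrt{177} - 20999\right) \left(10378 + 20188\right) = \left(-20999 + i \sqrt{177}\right) 30566 = -641855434 + 30566 i \sqrt{177}$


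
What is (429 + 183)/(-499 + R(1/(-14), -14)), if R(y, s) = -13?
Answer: -153/128 ≈ -1.1953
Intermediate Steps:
(429 + 183)/(-499 + R(1/(-14), -14)) = (429 + 183)/(-499 - 13) = 612/(-512) = 612*(-1/512) = -153/128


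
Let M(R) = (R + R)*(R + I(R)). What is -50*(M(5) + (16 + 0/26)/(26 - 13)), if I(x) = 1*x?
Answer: -65800/13 ≈ -5061.5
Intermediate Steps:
I(x) = x
M(R) = 4*R² (M(R) = (R + R)*(R + R) = (2*R)*(2*R) = 4*R²)
-50*(M(5) + (16 + 0/26)/(26 - 13)) = -50*(4*5² + (16 + 0/26)/(26 - 13)) = -50*(4*25 + (16 + 0*(1/26))/13) = -50*(100 + (16 + 0)*(1/13)) = -50*(100 + 16*(1/13)) = -50*(100 + 16/13) = -50*1316/13 = -65800/13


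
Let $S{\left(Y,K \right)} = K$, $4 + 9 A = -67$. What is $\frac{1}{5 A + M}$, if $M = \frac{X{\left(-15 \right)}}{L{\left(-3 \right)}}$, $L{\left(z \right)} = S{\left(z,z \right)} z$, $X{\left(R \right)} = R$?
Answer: $- \frac{9}{370} \approx -0.024324$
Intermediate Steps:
$A = - \frac{71}{9}$ ($A = - \frac{4}{9} + \frac{1}{9} \left(-67\right) = - \frac{4}{9} - \frac{67}{9} = - \frac{71}{9} \approx -7.8889$)
$L{\left(z \right)} = z^{2}$ ($L{\left(z \right)} = z z = z^{2}$)
$M = - \frac{5}{3}$ ($M = - \frac{15}{\left(-3\right)^{2}} = - \frac{15}{9} = \left(-15\right) \frac{1}{9} = - \frac{5}{3} \approx -1.6667$)
$\frac{1}{5 A + M} = \frac{1}{5 \left(- \frac{71}{9}\right) - \frac{5}{3}} = \frac{1}{- \frac{355}{9} - \frac{5}{3}} = \frac{1}{- \frac{370}{9}} = - \frac{9}{370}$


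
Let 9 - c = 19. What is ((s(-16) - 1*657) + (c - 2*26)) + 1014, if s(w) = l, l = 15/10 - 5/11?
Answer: 6513/22 ≈ 296.05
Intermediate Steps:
c = -10 (c = 9 - 1*19 = 9 - 19 = -10)
l = 23/22 (l = 15*(1/10) - 5*1/11 = 3/2 - 5/11 = 23/22 ≈ 1.0455)
s(w) = 23/22
((s(-16) - 1*657) + (c - 2*26)) + 1014 = ((23/22 - 1*657) + (-10 - 2*26)) + 1014 = ((23/22 - 657) + (-10 - 52)) + 1014 = (-14431/22 - 62) + 1014 = -15795/22 + 1014 = 6513/22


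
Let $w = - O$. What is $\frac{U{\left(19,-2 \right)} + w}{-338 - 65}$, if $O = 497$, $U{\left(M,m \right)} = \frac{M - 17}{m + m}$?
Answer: $\frac{995}{806} \approx 1.2345$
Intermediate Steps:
$U{\left(M,m \right)} = \frac{-17 + M}{2 m}$
$w = -497$ ($w = \left(-1\right) 497 = -497$)
$\frac{U{\left(19,-2 \right)} + w}{-338 - 65} = \frac{\frac{-17 + 19}{2 \left(-2\right)} - 497}{-338 - 65} = \frac{\frac{1}{2} \left(- \frac{1}{2}\right) 2 - 497}{-403} = \left(- \frac{1}{2} - 497\right) \left(- \frac{1}{403}\right) = \left(- \frac{995}{2}\right) \left(- \frac{1}{403}\right) = \frac{995}{806}$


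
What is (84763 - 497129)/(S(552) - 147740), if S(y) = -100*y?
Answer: 206183/101470 ≈ 2.0320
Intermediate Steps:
(84763 - 497129)/(S(552) - 147740) = (84763 - 497129)/(-100*552 - 147740) = -412366/(-55200 - 147740) = -412366/(-202940) = -412366*(-1/202940) = 206183/101470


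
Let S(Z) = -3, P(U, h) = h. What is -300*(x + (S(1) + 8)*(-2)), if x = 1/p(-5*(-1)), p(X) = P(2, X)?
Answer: 2940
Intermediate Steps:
p(X) = X
x = ⅕ (x = 1/(-5*(-1)) = 1/5 = ⅕ ≈ 0.20000)
-300*(x + (S(1) + 8)*(-2)) = -300*(⅕ + (-3 + 8)*(-2)) = -300*(⅕ + 5*(-2)) = -300*(⅕ - 10) = -300*(-49/5) = 2940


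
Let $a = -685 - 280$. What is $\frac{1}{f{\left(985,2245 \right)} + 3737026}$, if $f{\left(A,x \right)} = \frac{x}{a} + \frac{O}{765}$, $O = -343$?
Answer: $\frac{147645}{551752794086} \approx 2.6759 \cdot 10^{-7}$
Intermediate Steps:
$a = -965$ ($a = -685 - 280 = -965$)
$f{\left(A,x \right)} = - \frac{343}{765} - \frac{x}{965}$ ($f{\left(A,x \right)} = \frac{x}{-965} - \frac{343}{765} = x \left(- \frac{1}{965}\right) - \frac{343}{765} = - \frac{x}{965} - \frac{343}{765} = - \frac{343}{765} - \frac{x}{965}$)
$\frac{1}{f{\left(985,2245 \right)} + 3737026} = \frac{1}{\left(- \frac{343}{765} - \frac{449}{193}\right) + 3737026} = \frac{1}{- \frac{409684}{147645} + 3737026} = \frac{1}{\frac{551752794086}{147645}} = \frac{147645}{551752794086}$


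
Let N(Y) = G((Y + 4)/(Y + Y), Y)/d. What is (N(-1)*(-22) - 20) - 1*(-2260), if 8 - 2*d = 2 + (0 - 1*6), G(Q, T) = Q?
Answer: 4491/2 ≈ 2245.5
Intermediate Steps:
d = 6 (d = 4 - (2 + (0 - 1*6))/2 = 4 - (2 + (0 - 6))/2 = 4 - (2 - 6)/2 = 4 - ½*(-4) = 4 + 2 = 6)
N(Y) = (4 + Y)/(12*Y) (N(Y) = ((Y + 4)/(Y + Y))/6 = ((4 + Y)/((2*Y)))*(⅙) = ((4 + Y)*(1/(2*Y)))*(⅙) = ((4 + Y)/(2*Y))*(⅙) = (4 + Y)/(12*Y))
(N(-1)*(-22) - 20) - 1*(-2260) = (((1/12)*(4 - 1)/(-1))*(-22) - 20) - 1*(-2260) = (((1/12)*(-1)*3)*(-22) - 20) + 2260 = (-¼*(-22) - 20) + 2260 = (11/2 - 20) + 2260 = -29/2 + 2260 = 4491/2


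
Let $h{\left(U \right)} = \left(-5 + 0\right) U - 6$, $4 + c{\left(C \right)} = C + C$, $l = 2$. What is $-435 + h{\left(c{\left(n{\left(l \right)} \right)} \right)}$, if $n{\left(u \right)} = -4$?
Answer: $-381$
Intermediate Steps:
$c{\left(C \right)} = -4 + 2 C$ ($c{\left(C \right)} = -4 + \left(C + C\right) = -4 + 2 C$)
$h{\left(U \right)} = -6 - 5 U$ ($h{\left(U \right)} = - 5 U - 6 = -6 - 5 U$)
$-435 + h{\left(c{\left(n{\left(l \right)} \right)} \right)} = -435 - \left(6 + 5 \left(-4 + 2 \left(-4\right)\right)\right) = -435 - \left(6 + 5 \left(-4 - 8\right)\right) = -435 - -54 = -435 + \left(-6 + 60\right) = -435 + 54 = -381$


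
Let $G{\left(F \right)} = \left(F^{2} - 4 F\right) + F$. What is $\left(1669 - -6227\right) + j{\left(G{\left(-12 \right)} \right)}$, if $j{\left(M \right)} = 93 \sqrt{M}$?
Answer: $7896 + 558 \sqrt{5} \approx 9143.7$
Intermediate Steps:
$G{\left(F \right)} = F^{2} - 3 F$
$\left(1669 - -6227\right) + j{\left(G{\left(-12 \right)} \right)} = \left(1669 - -6227\right) + 93 \sqrt{- 12 \left(-3 - 12\right)} = \left(1669 + \left(-2246 + 8473\right)\right) + 93 \sqrt{\left(-12\right) \left(-15\right)} = \left(1669 + 6227\right) + 93 \sqrt{180} = 7896 + 93 \cdot 6 \sqrt{5} = 7896 + 558 \sqrt{5}$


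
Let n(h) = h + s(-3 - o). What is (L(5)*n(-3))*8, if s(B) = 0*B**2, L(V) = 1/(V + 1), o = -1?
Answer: -4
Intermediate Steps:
L(V) = 1/(1 + V)
s(B) = 0
n(h) = h (n(h) = h + 0 = h)
(L(5)*n(-3))*8 = (-3/(1 + 5))*8 = (-3/6)*8 = ((1/6)*(-3))*8 = -1/2*8 = -4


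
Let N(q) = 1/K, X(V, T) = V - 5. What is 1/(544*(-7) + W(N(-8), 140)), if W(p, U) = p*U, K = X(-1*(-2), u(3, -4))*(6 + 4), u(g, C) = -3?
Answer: -3/11438 ≈ -0.00026228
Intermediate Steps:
X(V, T) = -5 + V
K = -30 (K = (-5 - 1*(-2))*(6 + 4) = (-5 + 2)*10 = -3*10 = -30)
N(q) = -1/30 (N(q) = 1/(-30) = -1/30)
W(p, U) = U*p
1/(544*(-7) + W(N(-8), 140)) = 1/(544*(-7) + 140*(-1/30)) = 1/(-3808 - 14/3) = 1/(-11438/3) = -3/11438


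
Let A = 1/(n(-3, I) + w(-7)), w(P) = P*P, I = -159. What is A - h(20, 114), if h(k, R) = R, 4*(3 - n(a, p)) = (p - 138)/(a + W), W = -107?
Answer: -234002/2053 ≈ -113.98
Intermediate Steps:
n(a, p) = 3 - (-138 + p)/(4*(-107 + a)) (n(a, p) = 3 - (p - 138)/(4*(a - 107)) = 3 - (-138 + p)/(4*(-107 + a)))
w(P) = P²
A = 40/2053 (A = 1/((-1146 - 1*(-159) + 12*(-3))/(4*(-107 - 3)) + (-7)²) = 1/((¼)*(-1146 + 159 - 36)/(-110) + 49) = 1/((¼)*(-1/110)*(-1023) + 49) = 1/(93/40 + 49) = 1/(2053/40) = 40/2053 ≈ 0.019484)
A - h(20, 114) = 40/2053 - 1*114 = 40/2053 - 114 = -234002/2053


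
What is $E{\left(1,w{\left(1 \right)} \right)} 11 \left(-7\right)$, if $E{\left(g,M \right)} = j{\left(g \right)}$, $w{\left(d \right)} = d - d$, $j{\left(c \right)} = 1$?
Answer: $-77$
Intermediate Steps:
$w{\left(d \right)} = 0$
$E{\left(g,M \right)} = 1$
$E{\left(1,w{\left(1 \right)} \right)} 11 \left(-7\right) = 1 \cdot 11 \left(-7\right) = 11 \left(-7\right) = -77$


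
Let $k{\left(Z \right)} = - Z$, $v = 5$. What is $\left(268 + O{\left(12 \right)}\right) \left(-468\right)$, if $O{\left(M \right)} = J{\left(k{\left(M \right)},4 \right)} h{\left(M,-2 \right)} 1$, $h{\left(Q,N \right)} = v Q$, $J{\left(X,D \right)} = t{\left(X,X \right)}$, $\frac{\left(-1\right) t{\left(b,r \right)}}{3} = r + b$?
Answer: $-2147184$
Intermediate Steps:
$t{\left(b,r \right)} = - 3 b - 3 r$ ($t{\left(b,r \right)} = - 3 \left(r + b\right) = - 3 \left(b + r\right) = - 3 b - 3 r$)
$J{\left(X,D \right)} = - 6 X$ ($J{\left(X,D \right)} = - 3 X - 3 X = - 6 X$)
$h{\left(Q,N \right)} = 5 Q$
$O{\left(M \right)} = 30 M^{2}$ ($O{\left(M \right)} = - 6 \left(- M\right) 5 M 1 = 6 M 5 M 1 = 30 M^{2} \cdot 1 = 30 M^{2}$)
$\left(268 + O{\left(12 \right)}\right) \left(-468\right) = \left(268 + 30 \cdot 12^{2}\right) \left(-468\right) = \left(268 + 30 \cdot 144\right) \left(-468\right) = \left(268 + 4320\right) \left(-468\right) = 4588 \left(-468\right) = -2147184$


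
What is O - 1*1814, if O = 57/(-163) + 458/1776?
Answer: -262578905/144744 ≈ -1814.1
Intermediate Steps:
O = -13289/144744 (O = 57*(-1/163) + 458*(1/1776) = -57/163 + 229/888 = -13289/144744 ≈ -0.091810)
O - 1*1814 = -13289/144744 - 1*1814 = -13289/144744 - 1814 = -262578905/144744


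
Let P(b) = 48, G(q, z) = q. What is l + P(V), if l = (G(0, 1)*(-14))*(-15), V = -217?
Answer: 48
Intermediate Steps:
l = 0 (l = (0*(-14))*(-15) = 0*(-15) = 0)
l + P(V) = 0 + 48 = 48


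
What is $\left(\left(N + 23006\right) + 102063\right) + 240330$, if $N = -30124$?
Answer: $335275$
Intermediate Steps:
$\left(\left(N + 23006\right) + 102063\right) + 240330 = \left(\left(-30124 + 23006\right) + 102063\right) + 240330 = \left(-7118 + 102063\right) + 240330 = 94945 + 240330 = 335275$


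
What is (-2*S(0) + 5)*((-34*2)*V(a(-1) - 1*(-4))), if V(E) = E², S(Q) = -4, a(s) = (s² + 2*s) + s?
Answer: -3536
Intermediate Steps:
a(s) = s² + 3*s
(-2*S(0) + 5)*((-34*2)*V(a(-1) - 1*(-4))) = (-2*(-4) + 5)*((-34*2)*(-(3 - 1) - 1*(-4))²) = (8 + 5)*((-17*4)*(-1*2 + 4)²) = 13*(-68*(-2 + 4)²) = 13*(-68*2²) = 13*(-68*4) = 13*(-272) = -3536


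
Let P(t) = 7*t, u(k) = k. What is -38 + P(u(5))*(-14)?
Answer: -528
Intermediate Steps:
-38 + P(u(5))*(-14) = -38 + (7*5)*(-14) = -38 + 35*(-14) = -38 - 490 = -528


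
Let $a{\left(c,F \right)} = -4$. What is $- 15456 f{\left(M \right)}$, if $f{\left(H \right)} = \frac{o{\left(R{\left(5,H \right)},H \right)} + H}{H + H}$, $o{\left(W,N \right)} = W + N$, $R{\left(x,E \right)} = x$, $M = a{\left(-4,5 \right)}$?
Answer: $-5796$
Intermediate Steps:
$M = -4$
$o{\left(W,N \right)} = N + W$
$f{\left(H \right)} = \frac{5 + 2 H}{2 H}$ ($f{\left(H \right)} = \frac{\left(H + 5\right) + H}{H + H} = \frac{\left(5 + H\right) + H}{2 H} = \left(5 + 2 H\right) \frac{1}{2 H} = \frac{5 + 2 H}{2 H}$)
$- 15456 f{\left(M \right)} = - 15456 \frac{\frac{5}{2} - 4}{-4} = - 15456 \left(\left(- \frac{1}{4}\right) \left(- \frac{3}{2}\right)\right) = \left(-15456\right) \frac{3}{8} = -5796$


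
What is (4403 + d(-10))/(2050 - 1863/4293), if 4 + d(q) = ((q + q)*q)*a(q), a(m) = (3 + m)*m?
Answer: 325049/36209 ≈ 8.9770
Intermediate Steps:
a(m) = m*(3 + m)
d(q) = -4 + 2*q³*(3 + q) (d(q) = -4 + ((q + q)*q)*(q*(3 + q)) = -4 + ((2*q)*q)*(q*(3 + q)) = -4 + (2*q²)*(q*(3 + q)) = -4 + 2*q³*(3 + q))
(4403 + d(-10))/(2050 - 1863/4293) = (4403 + (-4 + 2*(-10)³*(3 - 10)))/(2050 - 1863/4293) = (4403 + (-4 + 2*(-1000)*(-7)))/(2050 - 1863*1/4293) = (4403 + (-4 + 14000))/(2050 - 23/53) = (4403 + 13996)/(108627/53) = 18399*(53/108627) = 325049/36209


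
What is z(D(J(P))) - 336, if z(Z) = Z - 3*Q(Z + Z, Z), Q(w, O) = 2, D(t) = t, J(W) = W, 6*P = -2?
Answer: -1027/3 ≈ -342.33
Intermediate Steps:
P = -⅓ (P = (⅙)*(-2) = -⅓ ≈ -0.33333)
z(Z) = -6 + Z (z(Z) = Z - 3*2 = Z - 6 = -6 + Z)
z(D(J(P))) - 336 = (-6 - ⅓) - 336 = -19/3 - 336 = -1027/3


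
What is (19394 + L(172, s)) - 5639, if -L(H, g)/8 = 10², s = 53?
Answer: 12955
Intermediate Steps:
L(H, g) = -800 (L(H, g) = -8*10² = -8*100 = -800)
(19394 + L(172, s)) - 5639 = (19394 - 800) - 5639 = 18594 - 5639 = 12955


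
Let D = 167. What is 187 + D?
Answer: 354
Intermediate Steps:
187 + D = 187 + 167 = 354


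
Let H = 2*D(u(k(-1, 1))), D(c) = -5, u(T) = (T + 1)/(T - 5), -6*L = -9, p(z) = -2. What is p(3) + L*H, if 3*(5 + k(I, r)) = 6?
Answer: -17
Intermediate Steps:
L = 3/2 (L = -1/6*(-9) = 3/2 ≈ 1.5000)
k(I, r) = -3 (k(I, r) = -5 + (1/3)*6 = -5 + 2 = -3)
u(T) = (1 + T)/(-5 + T)
H = -10 (H = 2*(-5) = -10)
p(3) + L*H = -2 + (3/2)*(-10) = -2 - 15 = -17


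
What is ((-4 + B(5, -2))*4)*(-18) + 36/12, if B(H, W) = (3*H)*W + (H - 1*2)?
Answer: 2235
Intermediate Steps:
B(H, W) = -2 + H + 3*H*W (B(H, W) = 3*H*W + (H - 2) = 3*H*W + (-2 + H) = -2 + H + 3*H*W)
((-4 + B(5, -2))*4)*(-18) + 36/12 = ((-4 + (-2 + 5 + 3*5*(-2)))*4)*(-18) + 36/12 = ((-4 + (-2 + 5 - 30))*4)*(-18) + 36*(1/12) = ((-4 - 27)*4)*(-18) + 3 = -31*4*(-18) + 3 = -124*(-18) + 3 = 2232 + 3 = 2235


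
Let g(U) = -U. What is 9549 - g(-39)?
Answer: 9510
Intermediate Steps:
9549 - g(-39) = 9549 - (-1)*(-39) = 9549 - 1*39 = 9549 - 39 = 9510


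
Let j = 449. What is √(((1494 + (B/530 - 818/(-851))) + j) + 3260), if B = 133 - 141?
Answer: √264657167449165/225515 ≈ 72.138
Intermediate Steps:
B = -8
√(((1494 + (B/530 - 818/(-851))) + j) + 3260) = √(((1494 + (-8/530 - 818/(-851))) + 449) + 3260) = √(((1494 + (-8*1/530 - 818*(-1/851))) + 449) + 3260) = √(((1494 + (-4/265 + 818/851)) + 449) + 3260) = √(((1494 + 213366/225515) + 449) + 3260) = √((337132776/225515 + 449) + 3260) = √(438389011/225515 + 3260) = √(1173567911/225515) = √264657167449165/225515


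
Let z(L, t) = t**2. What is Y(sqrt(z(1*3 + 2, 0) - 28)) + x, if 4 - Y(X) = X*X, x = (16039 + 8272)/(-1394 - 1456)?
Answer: 66889/2850 ≈ 23.470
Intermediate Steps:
x = -24311/2850 (x = 24311/(-2850) = 24311*(-1/2850) = -24311/2850 ≈ -8.5302)
Y(X) = 4 - X**2 (Y(X) = 4 - X*X = 4 - X**2)
Y(sqrt(z(1*3 + 2, 0) - 28)) + x = (4 - (sqrt(0**2 - 28))**2) - 24311/2850 = (4 - (sqrt(0 - 28))**2) - 24311/2850 = (4 - (sqrt(-28))**2) - 24311/2850 = (4 - (2*I*sqrt(7))**2) - 24311/2850 = (4 - 1*(-28)) - 24311/2850 = (4 + 28) - 24311/2850 = 32 - 24311/2850 = 66889/2850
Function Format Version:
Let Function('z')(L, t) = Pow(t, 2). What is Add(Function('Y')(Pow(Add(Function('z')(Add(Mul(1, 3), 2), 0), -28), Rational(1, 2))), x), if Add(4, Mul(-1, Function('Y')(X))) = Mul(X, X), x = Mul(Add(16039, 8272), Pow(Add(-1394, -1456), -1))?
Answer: Rational(66889, 2850) ≈ 23.470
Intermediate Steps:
x = Rational(-24311, 2850) (x = Mul(24311, Pow(-2850, -1)) = Mul(24311, Rational(-1, 2850)) = Rational(-24311, 2850) ≈ -8.5302)
Function('Y')(X) = Add(4, Mul(-1, Pow(X, 2))) (Function('Y')(X) = Add(4, Mul(-1, Mul(X, X))) = Add(4, Mul(-1, Pow(X, 2))))
Add(Function('Y')(Pow(Add(Function('z')(Add(Mul(1, 3), 2), 0), -28), Rational(1, 2))), x) = Add(Add(4, Mul(-1, Pow(Pow(Add(Pow(0, 2), -28), Rational(1, 2)), 2))), Rational(-24311, 2850)) = Add(Add(4, Mul(-1, Pow(Pow(Add(0, -28), Rational(1, 2)), 2))), Rational(-24311, 2850)) = Add(Add(4, Mul(-1, Pow(Pow(-28, Rational(1, 2)), 2))), Rational(-24311, 2850)) = Add(Add(4, Mul(-1, Pow(Mul(2, I, Pow(7, Rational(1, 2))), 2))), Rational(-24311, 2850)) = Add(Add(4, Mul(-1, -28)), Rational(-24311, 2850)) = Add(Add(4, 28), Rational(-24311, 2850)) = Add(32, Rational(-24311, 2850)) = Rational(66889, 2850)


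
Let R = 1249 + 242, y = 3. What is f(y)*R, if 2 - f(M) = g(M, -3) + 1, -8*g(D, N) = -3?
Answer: 7455/8 ≈ 931.88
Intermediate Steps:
g(D, N) = 3/8 (g(D, N) = -1/8*(-3) = 3/8)
f(M) = 5/8 (f(M) = 2 - (3/8 + 1) = 2 - 1*11/8 = 2 - 11/8 = 5/8)
R = 1491
f(y)*R = (5/8)*1491 = 7455/8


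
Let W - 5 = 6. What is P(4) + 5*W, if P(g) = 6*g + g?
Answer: 83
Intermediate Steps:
W = 11 (W = 5 + 6 = 11)
P(g) = 7*g
P(4) + 5*W = 7*4 + 5*11 = 28 + 55 = 83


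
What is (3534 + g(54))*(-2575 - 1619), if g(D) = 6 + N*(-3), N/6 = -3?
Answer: -15073236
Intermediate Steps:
N = -18 (N = 6*(-3) = -18)
g(D) = 60 (g(D) = 6 - 18*(-3) = 6 + 54 = 60)
(3534 + g(54))*(-2575 - 1619) = (3534 + 60)*(-2575 - 1619) = 3594*(-4194) = -15073236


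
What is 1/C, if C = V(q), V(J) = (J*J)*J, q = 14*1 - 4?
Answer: 1/1000 ≈ 0.0010000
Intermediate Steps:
q = 10 (q = 14 - 4 = 10)
V(J) = J³ (V(J) = J²*J = J³)
C = 1000 (C = 10³ = 1000)
1/C = 1/1000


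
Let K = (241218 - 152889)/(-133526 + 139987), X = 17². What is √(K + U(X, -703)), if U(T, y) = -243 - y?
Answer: √19773173329/6461 ≈ 21.764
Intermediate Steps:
X = 289
K = 88329/6461 ≈ 13.671
√(K + U(X, -703)) = √(88329/6461 + (-243 - 1*(-703))) = √(88329/6461 + (-243 + 703)) = √(88329/6461 + 460) = √(3060389/6461) = √19773173329/6461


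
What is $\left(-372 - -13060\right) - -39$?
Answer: $12727$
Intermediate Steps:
$\left(-372 - -13060\right) - -39 = \left(-372 + 13060\right) + \left(-39 + 78\right) = 12688 + 39 = 12727$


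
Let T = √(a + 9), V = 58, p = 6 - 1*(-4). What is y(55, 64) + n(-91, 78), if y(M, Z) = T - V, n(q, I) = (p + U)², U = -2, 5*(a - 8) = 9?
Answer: 6 + √470/5 ≈ 10.336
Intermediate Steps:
a = 49/5 (a = 8 + (⅕)*9 = 8 + 9/5 = 49/5 ≈ 9.8000)
p = 10 (p = 6 + 4 = 10)
n(q, I) = 64 (n(q, I) = (10 - 2)² = 8² = 64)
T = √470/5 (T = √(49/5 + 9) = √(94/5) = √470/5 ≈ 4.3359)
y(M, Z) = -58 + √470/5 (y(M, Z) = √470/5 - 1*58 = √470/5 - 58 = -58 + √470/5)
y(55, 64) + n(-91, 78) = (-58 + √470/5) + 64 = 6 + √470/5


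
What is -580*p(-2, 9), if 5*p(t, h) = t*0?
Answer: 0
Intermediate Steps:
p(t, h) = 0 (p(t, h) = (t*0)/5 = (⅕)*0 = 0)
-580*p(-2, 9) = -580*0 = 0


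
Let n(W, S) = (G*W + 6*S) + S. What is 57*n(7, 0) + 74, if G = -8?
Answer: -3118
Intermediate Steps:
n(W, S) = -8*W + 7*S (n(W, S) = (-8*W + 6*S) + S = -8*W + 7*S)
57*n(7, 0) + 74 = 57*(-8*7 + 7*0) + 74 = 57*(-56 + 0) + 74 = 57*(-56) + 74 = -3192 + 74 = -3118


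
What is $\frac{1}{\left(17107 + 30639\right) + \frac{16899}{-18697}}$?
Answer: $\frac{18697}{892690063} \approx 2.0945 \cdot 10^{-5}$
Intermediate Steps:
$\frac{1}{\left(17107 + 30639\right) + \frac{16899}{-18697}} = \frac{1}{47746 + 16899 \left(- \frac{1}{18697}\right)} = \frac{1}{47746 - \frac{16899}{18697}} = \frac{1}{\frac{892690063}{18697}} = \frac{18697}{892690063}$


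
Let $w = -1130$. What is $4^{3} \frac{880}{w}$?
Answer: $- \frac{5632}{113} \approx -49.841$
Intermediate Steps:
$4^{3} \frac{880}{w} = 4^{3} \frac{880}{-1130} = 64 \cdot 880 \left(- \frac{1}{1130}\right) = 64 \left(- \frac{88}{113}\right) = - \frac{5632}{113}$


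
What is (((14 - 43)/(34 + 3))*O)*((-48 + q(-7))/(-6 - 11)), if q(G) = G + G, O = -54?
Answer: 97092/629 ≈ 154.36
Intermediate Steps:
q(G) = 2*G
(((14 - 43)/(34 + 3))*O)*((-48 + q(-7))/(-6 - 11)) = (((14 - 43)/(34 + 3))*(-54))*((-48 + 2*(-7))/(-6 - 11)) = (-29/37*(-54))*((-48 - 14)/(-17)) = (-29*1/37*(-54))*(-62*(-1/17)) = -29/37*(-54)*(62/17) = (1566/37)*(62/17) = 97092/629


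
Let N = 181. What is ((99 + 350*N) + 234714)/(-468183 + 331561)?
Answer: -298163/136622 ≈ -2.1824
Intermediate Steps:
((99 + 350*N) + 234714)/(-468183 + 331561) = ((99 + 350*181) + 234714)/(-468183 + 331561) = ((99 + 63350) + 234714)/(-136622) = (63449 + 234714)*(-1/136622) = 298163*(-1/136622) = -298163/136622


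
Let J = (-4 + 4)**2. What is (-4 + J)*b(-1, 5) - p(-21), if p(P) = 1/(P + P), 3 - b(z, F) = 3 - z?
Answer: 169/42 ≈ 4.0238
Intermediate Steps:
b(z, F) = z (b(z, F) = 3 - (3 - z) = 3 + (-3 + z) = z)
J = 0 (J = 0**2 = 0)
p(P) = 1/(2*P)
(-4 + J)*b(-1, 5) - p(-21) = (-4 + 0)*(-1) - 1/(2*(-21)) = -4*(-1) - (-1)/(2*21) = 4 - 1*(-1/42) = 4 + 1/42 = 169/42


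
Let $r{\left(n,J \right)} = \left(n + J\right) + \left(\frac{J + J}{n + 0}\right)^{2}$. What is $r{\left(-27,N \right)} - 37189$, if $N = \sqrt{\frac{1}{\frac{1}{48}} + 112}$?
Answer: $- \frac{27129824}{729} + 4 \sqrt{10} \approx -37203.0$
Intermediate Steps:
$N = 4 \sqrt{10}$ ($N = \sqrt{\frac{1}{\frac{1}{48}} + 112} = \sqrt{48 + 112} = \sqrt{160} = 4 \sqrt{10} \approx 12.649$)
$r{\left(n,J \right)} = J + n + \frac{4 J^{2}}{n^{2}}$ ($r{\left(n,J \right)} = \left(J + n\right) + \left(\frac{2 J}{n}\right)^{2} = \left(J + n\right) + \frac{4 J^{2}}{n^{2}} = J + n + \frac{4 J^{2}}{n^{2}}$)
$r{\left(-27,N \right)} - 37189 = \left(4 \sqrt{10} - 27 + \frac{4 \left(4 \sqrt{10}\right)^{2}}{729}\right) - 37189 = \left(4 \sqrt{10} - 27 + 4 \cdot 160 \cdot \frac{1}{729}\right) - 37189 = \left(4 \sqrt{10} - 27 + \frac{640}{729}\right) - 37189 = \left(- \frac{19043}{729} + 4 \sqrt{10}\right) - 37189 = - \frac{27129824}{729} + 4 \sqrt{10}$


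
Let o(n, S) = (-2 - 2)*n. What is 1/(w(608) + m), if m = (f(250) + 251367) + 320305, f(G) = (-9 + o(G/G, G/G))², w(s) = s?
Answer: 1/572449 ≈ 1.7469e-6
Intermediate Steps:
o(n, S) = -4*n
f(G) = 169 (f(G) = (-9 - 4*G/G)² = (-9 - 4*1)² = (-9 - 4)² = (-13)² = 169)
m = 571841 (m = (169 + 251367) + 320305 = 251536 + 320305 = 571841)
1/(w(608) + m) = 1/(608 + 571841) = 1/572449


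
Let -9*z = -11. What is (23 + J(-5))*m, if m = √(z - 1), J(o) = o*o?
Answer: 16*√2 ≈ 22.627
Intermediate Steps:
z = 11/9 (z = -⅑*(-11) = 11/9 ≈ 1.2222)
J(o) = o²
m = √2/3 (m = √(11/9 - 1) = √(2/9) = √2/3 ≈ 0.47140)
(23 + J(-5))*m = (23 + (-5)²)*(√2/3) = (23 + 25)*(√2/3) = 48*(√2/3) = 16*√2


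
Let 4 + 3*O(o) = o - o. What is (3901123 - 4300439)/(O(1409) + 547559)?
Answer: -1197948/1642673 ≈ -0.72927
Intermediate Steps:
O(o) = -4/3 (O(o) = -4/3 + (o - o)/3 = -4/3 + (⅓)*0 = -4/3 + 0 = -4/3)
(3901123 - 4300439)/(O(1409) + 547559) = (3901123 - 4300439)/(-4/3 + 547559) = -399316/1642673/3 = -399316*3/1642673 = -1197948/1642673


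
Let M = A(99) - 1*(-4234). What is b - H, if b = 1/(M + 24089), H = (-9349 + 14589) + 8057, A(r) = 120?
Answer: -378206570/28443 ≈ -13297.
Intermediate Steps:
M = 4354 (M = 120 - 1*(-4234) = 120 + 4234 = 4354)
H = 13297 (H = 5240 + 8057 = 13297)
b = 1/28443 (b = 1/(4354 + 24089) = 1/28443 ≈ 3.5158e-5)
b - H = 1/28443 - 1*13297 = 1/28443 - 13297 = -378206570/28443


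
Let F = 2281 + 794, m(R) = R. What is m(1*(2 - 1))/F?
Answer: 1/3075 ≈ 0.00032520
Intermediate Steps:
F = 3075
m(1*(2 - 1))/F = (1*(2 - 1))/3075 = (1*1)*(1/3075) = 1*(1/3075) = 1/3075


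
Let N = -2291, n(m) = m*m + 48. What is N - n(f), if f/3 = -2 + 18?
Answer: -4643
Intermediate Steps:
f = 48 (f = 3*(-2 + 18) = 3*16 = 48)
n(m) = 48 + m**2 (n(m) = m**2 + 48 = 48 + m**2)
N - n(f) = -2291 - (48 + 48**2) = -2291 - (48 + 2304) = -2291 - 1*2352 = -2291 - 2352 = -4643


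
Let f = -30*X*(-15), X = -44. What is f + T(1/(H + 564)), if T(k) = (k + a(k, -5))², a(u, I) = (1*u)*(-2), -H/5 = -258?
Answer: -68058856799/3437316 ≈ -19800.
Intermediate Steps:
H = 1290 (H = -5*(-258) = 1290)
a(u, I) = -2*u (a(u, I) = u*(-2) = -2*u)
T(k) = k² (T(k) = (k - 2*k)² = (-k)² = k²)
f = -19800 (f = -30*(-44)*(-15) = 1320*(-15) = -19800)
f + T(1/(H + 564)) = -19800 + (1/(1290 + 564))² = -19800 + (1/1854)² = -19800 + 1/3437316 = -68058856799/3437316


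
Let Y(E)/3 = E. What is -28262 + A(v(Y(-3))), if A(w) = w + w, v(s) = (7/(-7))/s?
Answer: -254356/9 ≈ -28262.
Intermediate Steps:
Y(E) = 3*E
v(s) = -1/s (v(s) = (7*(-⅐))/s = -1/s)
A(w) = 2*w
-28262 + A(v(Y(-3))) = -28262 + 2*(-1/(3*(-3))) = -28262 + 2*(-1/(-9)) = -28262 + 2*(-1*(-⅑)) = -28262 + 2*(⅑) = -28262 + 2/9 = -254356/9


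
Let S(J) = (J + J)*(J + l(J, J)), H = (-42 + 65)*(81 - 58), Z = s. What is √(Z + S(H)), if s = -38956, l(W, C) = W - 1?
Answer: 5*√43174 ≈ 1038.9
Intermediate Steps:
l(W, C) = -1 + W
Z = -38956
H = 529 (H = 23*23 = 529)
S(J) = 2*J*(-1 + 2*J) (S(J) = (J + J)*(J + (-1 + J)) = (2*J)*(-1 + 2*J) = 2*J*(-1 + 2*J))
√(Z + S(H)) = √(-38956 + 2*529*(-1 + 2*529)) = √(-38956 + 2*529*(-1 + 1058)) = √(-38956 + 2*529*1057) = √(-38956 + 1118306) = √1079350 = 5*√43174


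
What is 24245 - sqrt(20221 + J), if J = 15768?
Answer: 24245 - sqrt(35989) ≈ 24055.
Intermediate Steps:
24245 - sqrt(20221 + J) = 24245 - sqrt(20221 + 15768) = 24245 - sqrt(35989)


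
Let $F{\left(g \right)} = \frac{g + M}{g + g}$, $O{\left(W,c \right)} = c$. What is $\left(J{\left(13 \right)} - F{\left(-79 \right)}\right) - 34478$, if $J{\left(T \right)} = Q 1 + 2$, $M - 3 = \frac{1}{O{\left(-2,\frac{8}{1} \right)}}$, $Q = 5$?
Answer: $- \frac{43571951}{1264} \approx -34472.0$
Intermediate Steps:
$M = \frac{25}{8}$ ($M = 3 + \frac{1}{8 \cdot 1^{-1}} = 3 + \frac{1}{8 \cdot 1} = 3 + \frac{1}{8} = \frac{25}{8} \approx 3.125$)
$J{\left(T \right)} = 7$ ($J{\left(T \right)} = 5 \cdot 1 + 2 = 5 + 2 = 7$)
$F{\left(g \right)} = \frac{\frac{25}{8} + g}{2 g}$ ($F{\left(g \right)} = \frac{g + \frac{25}{8}}{g + g} = \frac{\frac{25}{8} + g}{2 g}$)
$\left(J{\left(13 \right)} - F{\left(-79 \right)}\right) - 34478 = \left(7 - \frac{25 + 8 \left(-79\right)}{16 \left(-79\right)}\right) - 34478 = \left(7 - \frac{1}{16} \left(- \frac{1}{79}\right) \left(25 - 632\right)\right) - 34478 = \left(7 - \frac{1}{16} \left(- \frac{1}{79}\right) \left(-607\right)\right) - 34478 = \left(7 - \frac{607}{1264}\right) - 34478 = \frac{8241}{1264} - 34478 = - \frac{43571951}{1264}$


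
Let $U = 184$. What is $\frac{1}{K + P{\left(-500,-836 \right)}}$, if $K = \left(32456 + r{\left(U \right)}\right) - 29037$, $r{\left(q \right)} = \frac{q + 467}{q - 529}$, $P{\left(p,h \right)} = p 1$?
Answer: $\frac{115}{335468} \approx 0.0003428$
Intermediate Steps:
$P{\left(p,h \right)} = p$
$r{\left(q \right)} = \frac{467 + q}{-529 + q}$
$K = \frac{392968}{115}$ ($K = \left(32456 + \frac{467 + 184}{-529 + 184}\right) - 29037 = \left(32456 + \frac{1}{-345} \cdot 651\right) - 29037 = \left(32456 - \frac{217}{115}\right) - 29037 = \frac{3732223}{115} - 29037 = \frac{392968}{115} \approx 3417.1$)
$\frac{1}{K + P{\left(-500,-836 \right)}} = \frac{1}{\frac{392968}{115} - 500} = \frac{1}{\frac{335468}{115}} = \frac{115}{335468}$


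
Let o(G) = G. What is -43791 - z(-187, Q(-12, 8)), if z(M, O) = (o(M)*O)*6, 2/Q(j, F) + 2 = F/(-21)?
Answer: -1118337/25 ≈ -44734.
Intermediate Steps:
Q(j, F) = 2/(-2 - F/21) (Q(j, F) = 2/(-2 + F/(-21)) = 2/(-2 + F*(-1/21)) = 2/(-2 - F/21))
z(M, O) = 6*M*O (z(M, O) = (M*O)*6 = 6*M*O)
-43791 - z(-187, Q(-12, 8)) = -43791 - 6*(-187)*(-42/(42 + 8)) = -43791 - 6*(-187)*(-42/50) = -43791 - 6*(-187)*(-42*1/50) = -43791 - 6*(-187)*(-21)/25 = -43791 - 1*23562/25 = -43791 - 23562/25 = -1118337/25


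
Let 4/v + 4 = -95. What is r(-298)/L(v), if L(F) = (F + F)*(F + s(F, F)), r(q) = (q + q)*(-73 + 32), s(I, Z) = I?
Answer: 59874309/16 ≈ 3.7421e+6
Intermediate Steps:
v = -4/99 (v = 4/(-4 - 95) = 4/(-99) = 4*(-1/99) = -4/99 ≈ -0.040404)
r(q) = -82*q (r(q) = (2*q)*(-41) = -82*q)
L(F) = 4*F² (L(F) = (F + F)*(F + F) = (2*F)*(2*F) = 4*F²)
r(-298)/L(v) = (-82*(-298))/((4*(-4/99)²)) = 24436/((4*(16/9801))) = 24436/(64/9801) = 24436*(9801/64) = 59874309/16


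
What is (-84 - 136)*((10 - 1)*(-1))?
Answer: 1980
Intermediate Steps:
(-84 - 136)*((10 - 1)*(-1)) = -1980*(-1) = -220*(-9) = 1980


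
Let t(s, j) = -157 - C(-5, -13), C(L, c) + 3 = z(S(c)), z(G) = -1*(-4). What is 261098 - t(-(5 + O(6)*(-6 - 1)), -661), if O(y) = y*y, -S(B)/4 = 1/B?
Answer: 261256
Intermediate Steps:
S(B) = -4/B
z(G) = 4
O(y) = y²
C(L, c) = 1 (C(L, c) = -3 + 4 = 1)
t(s, j) = -158 (t(s, j) = -157 - 1*1 = -157 - 1 = -158)
261098 - t(-(5 + O(6)*(-6 - 1)), -661) = 261098 - 1*(-158) = 261098 + 158 = 261256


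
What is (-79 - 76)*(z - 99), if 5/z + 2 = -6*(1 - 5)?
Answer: 336815/22 ≈ 15310.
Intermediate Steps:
z = 5/22 (z = 5/(-2 - 6*(1 - 5)) = 5/(-2 - 6*(-4)) = 5/(-2 + 24) = 5/22 ≈ 0.22727)
(-79 - 76)*(z - 99) = (-79 - 76)*(5/22 - 99) = -155*(-2173/22) = 336815/22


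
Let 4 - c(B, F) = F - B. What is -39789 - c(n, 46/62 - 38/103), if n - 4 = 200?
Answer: -127709230/3193 ≈ -39997.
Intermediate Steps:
n = 204 (n = 4 + 200 = 204)
c(B, F) = 4 + B - F (c(B, F) = 4 - (F - B) = 4 + (B - F) = 4 + B - F)
-39789 - c(n, 46/62 - 38/103) = -39789 - (4 + 204 - (46/62 - 38/103)) = -39789 - (4 + 204 - (46*(1/62) - 38*1/103)) = -39789 - (4 + 204 - (23/31 - 38/103)) = -39789 - (4 + 204 - 1*1191/3193) = -39789 - (4 + 204 - 1191/3193) = -39789 - 1*662953/3193 = -39789 - 662953/3193 = -127709230/3193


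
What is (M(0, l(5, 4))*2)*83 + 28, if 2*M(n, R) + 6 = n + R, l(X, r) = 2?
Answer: -304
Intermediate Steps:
M(n, R) = -3 + R/2 + n/2 (M(n, R) = -3 + (n + R)/2 = -3 + (R + n)/2 = -3 + (R/2 + n/2) = -3 + R/2 + n/2)
(M(0, l(5, 4))*2)*83 + 28 = ((-3 + (1/2)*2 + (1/2)*0)*2)*83 + 28 = ((-3 + 1 + 0)*2)*83 + 28 = -2*2*83 + 28 = -4*83 + 28 = -332 + 28 = -304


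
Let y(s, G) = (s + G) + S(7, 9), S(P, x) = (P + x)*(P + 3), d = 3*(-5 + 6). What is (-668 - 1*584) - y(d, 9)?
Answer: -1424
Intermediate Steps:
d = 3 (d = 3*1 = 3)
S(P, x) = (3 + P)*(P + x) (S(P, x) = (P + x)*(3 + P) = (3 + P)*(P + x))
y(s, G) = 160 + G + s (y(s, G) = (s + G) + (7² + 3*7 + 3*9 + 7*9) = (G + s) + (49 + 21 + 27 + 63) = (G + s) + 160 = 160 + G + s)
(-668 - 1*584) - y(d, 9) = (-668 - 1*584) - (160 + 9 + 3) = (-668 - 584) - 1*172 = -1252 - 172 = -1424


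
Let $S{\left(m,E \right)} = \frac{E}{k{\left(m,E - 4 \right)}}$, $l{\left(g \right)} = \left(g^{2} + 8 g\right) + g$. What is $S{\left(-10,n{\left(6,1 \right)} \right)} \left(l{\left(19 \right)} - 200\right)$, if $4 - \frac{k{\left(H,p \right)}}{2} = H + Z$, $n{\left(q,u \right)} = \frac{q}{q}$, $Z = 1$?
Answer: $\frac{166}{13} \approx 12.769$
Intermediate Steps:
$n{\left(q,u \right)} = 1$
$k{\left(H,p \right)} = 6 - 2 H$ ($k{\left(H,p \right)} = 8 - 2 \left(H + 1\right) = 8 - 2 \left(1 + H\right) = 8 - \left(2 + 2 H\right) = 6 - 2 H$)
$l{\left(g \right)} = g^{2} + 9 g$
$S{\left(m,E \right)} = \frac{E}{6 - 2 m}$
$S{\left(-10,n{\left(6,1 \right)} \right)} \left(l{\left(19 \right)} - 200\right) = \left(-1\right) 1 \frac{1}{-6 + 2 \left(-10\right)} \left(19 \left(9 + 19\right) - 200\right) = \left(-1\right) 1 \frac{1}{-6 - 20} \left(19 \cdot 28 - 200\right) = \left(-1\right) 1 \frac{1}{-26} \left(532 - 200\right) = \left(-1\right) 1 \left(- \frac{1}{26}\right) 332 = \frac{1}{26} \cdot 332 = \frac{166}{13}$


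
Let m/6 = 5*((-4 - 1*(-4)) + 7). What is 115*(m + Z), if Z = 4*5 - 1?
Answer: 26335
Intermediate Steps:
m = 210 (m = 6*(5*((-4 - 1*(-4)) + 7)) = 6*(5*((-4 + 4) + 7)) = 6*(5*(0 + 7)) = 6*(5*7) = 6*35 = 210)
Z = 19 (Z = 20 - 1 = 19)
115*(m + Z) = 115*(210 + 19) = 115*229 = 26335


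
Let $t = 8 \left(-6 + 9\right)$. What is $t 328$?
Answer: $7872$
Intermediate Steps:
$t = 24$ ($t = 8 \cdot 3 = 24$)
$t 328 = 24 \cdot 328 = 7872$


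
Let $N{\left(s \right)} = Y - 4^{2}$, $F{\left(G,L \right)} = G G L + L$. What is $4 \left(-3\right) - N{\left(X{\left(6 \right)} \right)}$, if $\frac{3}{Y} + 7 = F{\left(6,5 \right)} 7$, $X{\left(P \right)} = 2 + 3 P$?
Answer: $\frac{5149}{1288} \approx 3.9977$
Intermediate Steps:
$F{\left(G,L \right)} = L + L G^{2}$ ($F{\left(G,L \right)} = G^{2} L + L = L G^{2} + L = L + L G^{2}$)
$Y = \frac{3}{1288}$ ($Y = \frac{3}{-7 + 5 \left(1 + 6^{2}\right) 7} = \frac{3}{-7 + 5 \left(1 + 36\right) 7} = \frac{3}{-7 + 5 \cdot 37 \cdot 7} = \frac{3}{-7 + 185 \cdot 7} = \frac{3}{-7 + 1295} = \frac{3}{1288} \approx 0.0023292$)
$N{\left(s \right)} = - \frac{20605}{1288}$ ($N{\left(s \right)} = \frac{3}{1288} - 4^{2} = \frac{3}{1288} - 16 = - \frac{20605}{1288}$)
$4 \left(-3\right) - N{\left(X{\left(6 \right)} \right)} = 4 \left(-3\right) - - \frac{20605}{1288} = -12 + \frac{20605}{1288} = \frac{5149}{1288}$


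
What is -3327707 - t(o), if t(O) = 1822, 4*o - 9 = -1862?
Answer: -3329529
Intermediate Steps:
o = -1853/4 (o = 9/4 + (¼)*(-1862) = 9/4 - 931/2 = -1853/4 ≈ -463.25)
-3327707 - t(o) = -3327707 - 1*1822 = -3327707 - 1822 = -3329529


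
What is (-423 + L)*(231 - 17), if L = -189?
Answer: -130968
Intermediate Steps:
(-423 + L)*(231 - 17) = (-423 - 189)*(231 - 17) = -612*214 = -130968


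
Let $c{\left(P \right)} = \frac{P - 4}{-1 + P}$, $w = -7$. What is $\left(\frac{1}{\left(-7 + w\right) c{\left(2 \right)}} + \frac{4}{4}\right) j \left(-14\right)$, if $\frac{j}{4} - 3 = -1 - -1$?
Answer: $-174$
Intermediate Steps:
$c{\left(P \right)} = \frac{-4 + P}{-1 + P}$
$j = 12$ ($j = 12 + 4 \left(-1 - -1\right) = 12 + 4 \left(-1 + 1\right) = 12 + 4 \cdot 0 = 12 + 0 = 12$)
$\left(\frac{1}{\left(-7 + w\right) c{\left(2 \right)}} + \frac{4}{4}\right) j \left(-14\right) = \left(\frac{1}{\left(-7 - 7\right) \frac{-4 + 2}{-1 + 2}} + \frac{4}{4}\right) 12 \left(-14\right) = \left(\frac{1}{\left(-14\right) 1^{-1} \left(-2\right)} + 4 \cdot \frac{1}{4}\right) 12 \left(-14\right) = \left(- \frac{1}{14 \cdot 1 \left(-2\right)} + 1\right) 12 \left(-14\right) = \left(- \frac{1}{14 \left(-2\right)} + 1\right) 12 \left(-14\right) = \left(\left(- \frac{1}{14}\right) \left(- \frac{1}{2}\right) + 1\right) 12 \left(-14\right) = \left(\frac{1}{28} + 1\right) 12 \left(-14\right) = \frac{29}{28} \cdot 12 \left(-14\right) = \frac{87}{7} \left(-14\right) = -174$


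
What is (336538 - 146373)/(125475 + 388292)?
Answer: 190165/513767 ≈ 0.37014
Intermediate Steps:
(336538 - 146373)/(125475 + 388292) = 190165/513767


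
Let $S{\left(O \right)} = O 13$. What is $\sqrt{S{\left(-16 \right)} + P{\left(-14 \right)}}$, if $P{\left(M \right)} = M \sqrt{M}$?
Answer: $\sqrt{-208 - 14 i \sqrt{14}} \approx 1.802 - 14.534 i$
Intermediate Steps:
$S{\left(O \right)} = 13 O$
$P{\left(M \right)} = M^{\frac{3}{2}}$
$\sqrt{S{\left(-16 \right)} + P{\left(-14 \right)}} = \sqrt{13 \left(-16\right) + \left(-14\right)^{\frac{3}{2}}} = \sqrt{-208 - 14 i \sqrt{14}}$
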